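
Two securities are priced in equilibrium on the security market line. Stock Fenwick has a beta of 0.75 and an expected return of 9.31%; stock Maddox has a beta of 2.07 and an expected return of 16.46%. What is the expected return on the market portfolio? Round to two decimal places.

Both satisfy E(R) = R_f + β·MRP, so the slope of the SML is
MRP = (16.46% − 9.31%) / (2.07 − 0.75) = 7.15% / 1.32 = 5.4167%
R_f = E(R_Fenwick) − β_Fenwick·MRP = 9.31% − 0.75 × 5.4167% = 5.2475%
E(R_m) = R_f + MRP = 5.2475% + 5.4167% = 10.66%

10.66%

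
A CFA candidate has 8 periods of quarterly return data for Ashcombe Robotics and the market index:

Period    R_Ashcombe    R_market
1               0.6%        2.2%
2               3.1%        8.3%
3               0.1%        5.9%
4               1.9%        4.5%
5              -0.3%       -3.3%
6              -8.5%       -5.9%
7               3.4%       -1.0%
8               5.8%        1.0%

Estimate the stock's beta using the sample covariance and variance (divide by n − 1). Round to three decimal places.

0.507

Mean R_i = (0.6 + 3.1 + 0.1 + 1.9 − 0.3 − 8.5 + 3.4 + 5.8) / 8 = 0.7625%
Mean R_m = (2.2 + 8.3 + 5.9 + 4.5 − 3.3 − 5.9 − 1.0 + 1.0) / 8 = 1.4625%
Σ(R_i − R̄_i)(R_m − R̄_m) = 80.8088  ⇒  Cov = 80.8088 / 7 = 11.5441
Σ(R_m − R̄_m)² = 159.3788  ⇒  Var(R_m) = 159.3788 / 7 = 22.7684
β = Cov / Var(R_m) = 11.5441 / 22.7684 = 0.5070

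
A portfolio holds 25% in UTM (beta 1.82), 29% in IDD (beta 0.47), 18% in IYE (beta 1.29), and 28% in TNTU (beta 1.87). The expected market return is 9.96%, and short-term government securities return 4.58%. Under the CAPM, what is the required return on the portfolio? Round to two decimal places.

β_P = Σ w_i β_i = 0.25×1.82 + 0.29×0.47 + 0.18×1.29 + 0.28×1.87 = 1.3471
MRP = 9.96% − 4.58% = 5.38%
E(R_P) = R_f + β_P × MRP = 4.58% + 1.3471 × 5.38% = 11.83%

11.83%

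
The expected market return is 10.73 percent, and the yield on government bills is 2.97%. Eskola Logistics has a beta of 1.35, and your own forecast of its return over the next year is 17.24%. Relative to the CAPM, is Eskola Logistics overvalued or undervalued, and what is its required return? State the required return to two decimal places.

Undervalued; required return 13.45%

MRP = 10.73% − 2.97% = 7.76%
Required return = R_f + β·MRP = 2.97% + 1.35 × 7.76% = 13.45%
Forecast 17.24% > required 13.45% → the stock plots above the SML → undervalued.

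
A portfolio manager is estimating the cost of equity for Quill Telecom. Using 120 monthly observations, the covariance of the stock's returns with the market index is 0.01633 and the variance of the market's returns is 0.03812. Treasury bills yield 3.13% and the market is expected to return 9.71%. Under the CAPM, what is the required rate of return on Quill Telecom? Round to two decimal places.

β = Cov(R_i, R_m) / Var(R_m) = 0.01633 / 0.03812 = 0.4284
MRP = 9.71% − 3.13% = 6.58%
E(R) = R_f + β × MRP = 3.13% + 0.4284 × 6.58% = 5.95%

5.95%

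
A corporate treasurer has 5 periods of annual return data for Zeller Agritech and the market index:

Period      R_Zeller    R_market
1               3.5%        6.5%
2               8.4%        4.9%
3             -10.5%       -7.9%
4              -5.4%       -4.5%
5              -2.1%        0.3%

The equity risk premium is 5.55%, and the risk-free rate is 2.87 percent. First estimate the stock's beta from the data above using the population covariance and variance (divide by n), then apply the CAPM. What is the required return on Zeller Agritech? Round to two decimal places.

9.19%

Mean R_i = (3.5 + 8.4 − 10.5 − 5.4 − 2.1) / 5 = -1.2200%
Mean R_m = (6.5 + 4.9 − 7.9 − 4.5 + 0.3) / 5 = -0.1400%
Σ(R_i − R̄_i)(R_m − R̄_m) = 169.6760  ⇒  Cov = 169.6760 / 5 = 33.9352
Σ(R_m − R̄_m)² = 148.9120  ⇒  Var(R_m) = 148.9120 / 5 = 29.7824
β = Cov / Var(R_m) = 33.9352 / 29.7824 = 1.1394
E(R) = R_f + β × MRP = 2.87% + 1.1394 × 5.55% = 9.19%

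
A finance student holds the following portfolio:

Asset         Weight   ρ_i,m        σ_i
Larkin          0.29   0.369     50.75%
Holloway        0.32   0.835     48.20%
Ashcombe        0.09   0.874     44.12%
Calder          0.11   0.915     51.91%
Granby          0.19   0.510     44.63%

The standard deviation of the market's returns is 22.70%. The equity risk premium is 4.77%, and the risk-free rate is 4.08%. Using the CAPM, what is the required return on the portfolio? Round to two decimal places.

10.66%

β_Larkin = 0.369 × 50.75% / 22.70% = 0.8250
β_Holloway = 0.835 × 48.20% / 22.70% = 1.7730
β_Ashcombe = 0.874 × 44.12% / 22.70% = 1.6987
β_Calder = 0.915 × 51.91% / 22.70% = 2.0924
β_Granby = 0.510 × 44.63% / 22.70% = 1.0027
β_P = Σ w_i β_i = 0.29×0.8250 + 0.32×1.7730 + 0.09×1.6987 + 0.11×2.0924 + 0.19×1.0027 = 1.3802
E(R_P) = R_f + β_P × MRP = 4.08% + 1.3802 × 4.77% = 10.66%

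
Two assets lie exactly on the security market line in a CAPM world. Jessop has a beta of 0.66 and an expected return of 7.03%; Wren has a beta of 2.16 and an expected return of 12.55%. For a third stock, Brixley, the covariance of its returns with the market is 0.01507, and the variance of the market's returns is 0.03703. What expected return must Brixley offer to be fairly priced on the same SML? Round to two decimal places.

MRP = (12.55% − 7.03%) / (2.16 − 0.66) = 3.6800%
R_f = 7.03% − 0.66 × 3.6800% = 4.6012%
β_Brixley = Cov / Var(R_m) = 0.01507 / 0.03703 = 0.4070
E(R_Brixley) = R_f + β × MRP = 4.6012% + 0.4070 × 3.6800% = 6.10%

6.10%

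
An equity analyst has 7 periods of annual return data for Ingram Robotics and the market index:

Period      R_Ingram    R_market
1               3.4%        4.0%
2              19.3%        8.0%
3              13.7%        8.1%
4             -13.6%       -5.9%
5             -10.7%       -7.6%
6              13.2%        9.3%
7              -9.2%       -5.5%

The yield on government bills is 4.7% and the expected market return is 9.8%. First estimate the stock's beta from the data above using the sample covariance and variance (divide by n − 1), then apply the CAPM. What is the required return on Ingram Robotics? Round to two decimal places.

13.56%

Mean R_i = (3.4 + 19.3 + 13.7 − 13.6 − 10.7 + 13.2 − 9.2) / 7 = 2.3000%
Mean R_m = (4.0 + 8.0 + 8.1 − 5.9 − 7.6 + 9.3 − 5.5) / 7 = 1.4857%
Σ(R_i − R̄_i)(R_m − R̄_m) = 589.9700  ⇒  Cov = 589.9700 / 6 = 98.3283
Σ(R_m − R̄_m)² = 339.4686  ⇒  Var(R_m) = 339.4686 / 6 = 56.5781
β = Cov / Var(R_m) = 98.3283 / 56.5781 = 1.7379
MRP = 9.8% − 4.7% = 5.10%
E(R) = R_f + β × MRP = 4.7% + 1.7379 × 5.1% = 13.56%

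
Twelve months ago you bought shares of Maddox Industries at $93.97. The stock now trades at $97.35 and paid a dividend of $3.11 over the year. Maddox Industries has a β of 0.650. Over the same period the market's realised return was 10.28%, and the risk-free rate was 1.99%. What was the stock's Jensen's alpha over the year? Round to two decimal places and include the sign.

Realised HPR = (P1 + D1 − P0) / P0 = (97.35 + 3.11 − 93.97) / 93.97 = 6.49 / 93.97 = 6.9065%
MRP = 10.28% − 1.99% = 8.29%
CAPM required = R_f + β·MRP = 1.99% + 0.650 × 8.29% = 7.37850%
α = realised − required = 6.9065% − 7.37850% = -0.47%

-0.47%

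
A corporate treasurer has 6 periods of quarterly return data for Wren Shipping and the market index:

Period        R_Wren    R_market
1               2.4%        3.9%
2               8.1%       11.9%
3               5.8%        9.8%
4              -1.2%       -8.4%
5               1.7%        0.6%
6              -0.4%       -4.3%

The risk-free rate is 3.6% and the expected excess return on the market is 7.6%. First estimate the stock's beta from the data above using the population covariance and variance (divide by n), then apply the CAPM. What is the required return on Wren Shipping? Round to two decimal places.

Mean R_i = (2.4 + 8.1 + 5.8 − 1.2 + 1.7 − 0.4) / 6 = 2.7333%
Mean R_m = (3.9 + 11.9 + 9.8 − 8.4 + 0.6 − 4.3) / 6 = 2.2500%
Σ(R_i − R̄_i)(R_m − R̄_m) = 138.5100  ⇒  Cov = 138.5100 / 6 = 23.0850
Σ(R_m − R̄_m)² = 311.8950  ⇒  Var(R_m) = 311.8950 / 6 = 51.9825
β = Cov / Var(R_m) = 23.0850 / 51.9825 = 0.4441
E(R) = R_f + β × MRP = 3.6% + 0.4441 × 7.6% = 6.98%

6.98%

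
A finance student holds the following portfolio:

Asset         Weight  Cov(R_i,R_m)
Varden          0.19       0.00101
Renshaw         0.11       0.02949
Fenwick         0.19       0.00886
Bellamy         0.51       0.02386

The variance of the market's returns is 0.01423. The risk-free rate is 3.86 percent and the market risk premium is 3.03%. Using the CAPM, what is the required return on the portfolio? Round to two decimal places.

β_Varden = 0.00101 / 0.01423 = 0.0710
β_Renshaw = 0.02949 / 0.01423 = 2.0724
β_Fenwick = 0.00886 / 0.01423 = 0.6226
β_Bellamy = 0.02386 / 0.01423 = 1.6767
β_P = Σ w_i β_i = 0.19×0.0710 + 0.11×2.0724 + 0.19×0.6226 + 0.51×1.6767 = 1.2149
E(R_P) = R_f + β_P × MRP = 3.86% + 1.2149 × 3.03% = 7.54%

7.54%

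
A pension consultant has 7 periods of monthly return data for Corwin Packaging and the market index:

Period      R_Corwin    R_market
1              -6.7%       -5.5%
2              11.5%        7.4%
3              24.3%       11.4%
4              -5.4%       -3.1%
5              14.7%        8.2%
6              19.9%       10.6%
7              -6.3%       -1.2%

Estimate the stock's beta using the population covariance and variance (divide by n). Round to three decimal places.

Mean R_i = (-6.7 + 11.5 + 24.3 − 5.4 + 14.7 + 19.9 − 6.3) / 7 = 7.4286%
Mean R_m = (-5.5 + 7.4 + 11.4 − 3.1 + 8.2 + 10.6 − 1.2) / 7 = 3.9714%
Σ(R_i − R̄_i)(R_m − R̄_m) = 548.2357  ⇒  Cov = 548.2357 / 7 = 78.3194
Σ(R_m − R̄_m)² = 295.2143  ⇒  Var(R_m) = 295.2143 / 7 = 42.1735
β = Cov / Var(R_m) = 78.3194 / 42.1735 = 1.8571

1.857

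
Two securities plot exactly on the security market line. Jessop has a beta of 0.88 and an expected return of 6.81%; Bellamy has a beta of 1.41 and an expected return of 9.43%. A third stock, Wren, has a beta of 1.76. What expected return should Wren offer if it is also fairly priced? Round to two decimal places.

11.16%

MRP (SML slope) = (9.43% − 6.81%) / (1.41 − 0.88) = 2.62% / 0.53 = 4.9434%
R_f (intercept) = 6.81% − 0.88 × 4.9434% = 2.4598%
E(R_Wren) = R_f + β × MRP = 2.4598% + 1.76 × 4.9434% = 11.16%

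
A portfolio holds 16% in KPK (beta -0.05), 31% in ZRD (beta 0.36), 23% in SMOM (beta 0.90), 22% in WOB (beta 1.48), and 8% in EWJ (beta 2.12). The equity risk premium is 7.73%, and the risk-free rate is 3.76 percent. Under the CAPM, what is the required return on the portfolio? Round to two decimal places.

β_P = Σ w_i β_i = 0.16×-0.05 + 0.31×0.36 + 0.23×0.90 + 0.22×1.48 + 0.08×2.12 = 0.8058
E(R_P) = R_f + β_P × MRP = 3.76% + 0.8058 × 7.73% = 9.99%

9.99%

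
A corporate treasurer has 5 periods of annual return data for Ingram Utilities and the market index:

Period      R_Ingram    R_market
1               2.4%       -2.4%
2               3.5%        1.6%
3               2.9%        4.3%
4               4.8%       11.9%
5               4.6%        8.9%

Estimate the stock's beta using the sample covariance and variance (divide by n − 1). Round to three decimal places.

Mean R_i = (2.4 + 3.5 + 2.9 + 4.8 + 4.6) / 5 = 3.6400%
Mean R_m = (-2.4 + 1.6 + 4.3 + 11.9 + 8.9) / 5 = 4.8600%
Σ(R_i − R̄_i)(R_m − R̄_m) = 21.9180  ⇒  Cov = 21.9180 / 4 = 5.4795
Σ(R_m − R̄_m)² = 129.5320  ⇒  Var(R_m) = 129.5320 / 4 = 32.3830
β = Cov / Var(R_m) = 5.4795 / 32.3830 = 0.1692

0.169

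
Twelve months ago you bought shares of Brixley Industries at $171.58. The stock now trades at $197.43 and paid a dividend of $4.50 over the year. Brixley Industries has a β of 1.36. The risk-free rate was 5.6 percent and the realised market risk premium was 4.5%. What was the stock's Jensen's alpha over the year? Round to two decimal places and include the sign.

+5.97%

Realised HPR = (P1 + D1 − P0) / P0 = (197.43 + 4.50 − 171.58) / 171.58 = 30.35 / 171.58 = 17.6885%
CAPM required = R_f + β·MRP = 5.6% + 1.36 × 4.5% = 11.7200%
α = realised − required = 17.6885% − 11.7200% = +5.97%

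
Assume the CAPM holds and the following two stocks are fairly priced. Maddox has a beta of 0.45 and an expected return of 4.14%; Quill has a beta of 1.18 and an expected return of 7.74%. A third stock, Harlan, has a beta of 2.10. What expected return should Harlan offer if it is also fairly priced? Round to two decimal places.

MRP (SML slope) = (7.74% − 4.14%) / (1.18 − 0.45) = 3.60% / 0.73 = 4.9315%
R_f (intercept) = 4.14% − 0.45 × 4.9315% = 1.9208%
E(R_Harlan) = R_f + β × MRP = 1.9208% + 2.10 × 4.9315% = 12.28%

12.28%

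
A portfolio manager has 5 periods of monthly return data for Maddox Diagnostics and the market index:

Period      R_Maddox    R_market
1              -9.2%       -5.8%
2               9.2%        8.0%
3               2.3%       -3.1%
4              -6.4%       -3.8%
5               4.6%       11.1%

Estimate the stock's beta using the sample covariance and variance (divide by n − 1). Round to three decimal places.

Mean R_i = (-9.2 + 9.2 + 2.3 − 6.4 + 4.6) / 5 = 0.1000%
Mean R_m = (-5.8 + 8.0 − 3.1 − 3.8 + 11.1) / 5 = 1.2800%
Σ(R_i − R̄_i)(R_m − R̄_m) = 194.5700  ⇒  Cov = 194.5700 / 4 = 48.6425
Σ(R_m − R̄_m)² = 236.7080  ⇒  Var(R_m) = 236.7080 / 4 = 59.1770
β = Cov / Var(R_m) = 48.6425 / 59.1770 = 0.8220

0.822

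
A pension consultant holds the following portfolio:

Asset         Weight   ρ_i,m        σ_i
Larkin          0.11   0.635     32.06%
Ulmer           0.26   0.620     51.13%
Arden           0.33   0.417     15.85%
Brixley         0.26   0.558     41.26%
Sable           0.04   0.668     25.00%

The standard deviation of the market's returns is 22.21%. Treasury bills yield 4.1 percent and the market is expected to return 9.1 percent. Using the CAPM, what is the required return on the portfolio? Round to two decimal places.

β_Larkin = 0.635 × 32.06% / 22.21% = 0.9166
β_Ulmer = 0.620 × 51.13% / 22.21% = 1.4273
β_Arden = 0.417 × 15.85% / 22.21% = 0.2976
β_Brixley = 0.558 × 41.26% / 22.21% = 1.0366
β_Sable = 0.668 × 25.00% / 22.21% = 0.7519
β_P = Σ w_i β_i = 0.11×0.9166 + 0.26×1.4273 + 0.33×0.2976 + 0.26×1.0366 + 0.04×0.7519 = 0.8697
MRP = 9.1% − 4.1% = 5.00%
E(R_P) = R_f + β_P × MRP = 4.1% + 0.8697 × 5.0% = 8.45%

8.45%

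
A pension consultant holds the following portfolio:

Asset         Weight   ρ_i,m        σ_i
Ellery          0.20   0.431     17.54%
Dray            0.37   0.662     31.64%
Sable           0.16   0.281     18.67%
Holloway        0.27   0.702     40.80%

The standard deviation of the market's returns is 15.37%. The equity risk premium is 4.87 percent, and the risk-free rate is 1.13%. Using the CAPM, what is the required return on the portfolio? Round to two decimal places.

6.78%

β_Ellery = 0.431 × 17.54% / 15.37% = 0.4919
β_Dray = 0.662 × 31.64% / 15.37% = 1.3628
β_Sable = 0.281 × 18.67% / 15.37% = 0.3413
β_Holloway = 0.702 × 40.80% / 15.37% = 1.8635
β_P = Σ w_i β_i = 0.20×0.4919 + 0.37×1.3628 + 0.16×0.3413 + 0.27×1.8635 = 1.1604
E(R_P) = R_f + β_P × MRP = 1.13% + 1.1604 × 4.87% = 6.78%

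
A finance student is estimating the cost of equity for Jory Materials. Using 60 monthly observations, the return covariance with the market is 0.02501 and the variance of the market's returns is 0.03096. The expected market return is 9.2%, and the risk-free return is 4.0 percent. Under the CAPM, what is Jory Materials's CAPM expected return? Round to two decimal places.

8.20%

β = Cov(R_i, R_m) / Var(R_m) = 0.02501 / 0.03096 = 0.8078
MRP = 9.2% − 4.0% = 5.20%
E(R) = R_f + β × MRP = 4.0% + 0.8078 × 5.2% = 8.20%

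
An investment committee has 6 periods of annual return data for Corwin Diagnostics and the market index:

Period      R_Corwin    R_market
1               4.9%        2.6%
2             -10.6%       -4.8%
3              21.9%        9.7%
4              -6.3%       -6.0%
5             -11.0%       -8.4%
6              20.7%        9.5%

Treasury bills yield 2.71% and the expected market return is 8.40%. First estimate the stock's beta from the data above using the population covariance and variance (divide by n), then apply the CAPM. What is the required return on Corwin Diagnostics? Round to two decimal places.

Mean R_i = (4.9 − 10.6 + 21.9 − 6.3 − 11.0 + 20.7) / 6 = 3.2667%
Mean R_m = (2.6 − 4.8 + 9.7 − 6.0 − 8.4 + 9.5) / 6 = 0.4333%
Σ(R_i − R̄_i)(R_m − R̄_m) = 594.4067  ⇒  Cov = 594.4067 / 6 = 99.0678
Σ(R_m − R̄_m)² = 319.5733  ⇒  Var(R_m) = 319.5733 / 6 = 53.2622
β = Cov / Var(R_m) = 99.0678 / 53.2622 = 1.8600
MRP = 8.40% − 2.71% = 5.69%
E(R) = R_f + β × MRP = 2.71% + 1.8600 × 5.69% = 13.29%

13.29%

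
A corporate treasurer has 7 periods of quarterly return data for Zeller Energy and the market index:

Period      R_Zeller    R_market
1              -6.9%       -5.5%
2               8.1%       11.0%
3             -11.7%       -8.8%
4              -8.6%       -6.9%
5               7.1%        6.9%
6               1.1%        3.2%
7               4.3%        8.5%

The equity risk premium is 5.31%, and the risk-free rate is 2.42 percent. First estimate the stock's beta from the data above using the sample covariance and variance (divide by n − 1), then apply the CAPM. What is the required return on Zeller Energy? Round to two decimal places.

7.60%

Mean R_i = (-6.9 + 8.1 − 11.7 − 8.6 + 7.1 + 1.1 + 4.3) / 7 = -0.9429%
Mean R_m = (-5.5 + 11.0 − 8.8 − 6.9 + 6.9 + 3.2 + 8.5) / 7 = 1.2000%
Σ(R_i − R̄_i)(R_m − R̄_m) = 386.3300  ⇒  Cov = 386.3300 / 6 = 64.3883
Σ(R_m − R̄_m)² = 396.3200  ⇒  Var(R_m) = 396.3200 / 6 = 66.0533
β = Cov / Var(R_m) = 64.3883 / 66.0533 = 0.9748
E(R) = R_f + β × MRP = 2.42% + 0.9748 × 5.31% = 7.60%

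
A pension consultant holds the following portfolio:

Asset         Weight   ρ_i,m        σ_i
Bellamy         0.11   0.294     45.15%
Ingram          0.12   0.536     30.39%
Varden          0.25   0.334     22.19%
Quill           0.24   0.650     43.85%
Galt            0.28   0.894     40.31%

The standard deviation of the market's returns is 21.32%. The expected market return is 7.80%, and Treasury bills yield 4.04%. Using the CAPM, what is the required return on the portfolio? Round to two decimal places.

7.95%

β_Bellamy = 0.294 × 45.15% / 21.32% = 0.6226
β_Ingram = 0.536 × 30.39% / 21.32% = 0.7640
β_Varden = 0.334 × 22.19% / 21.32% = 0.3476
β_Quill = 0.650 × 43.85% / 21.32% = 1.3369
β_Galt = 0.894 × 40.31% / 21.32% = 1.6903
β_P = Σ w_i β_i = 0.11×0.6226 + 0.12×0.7640 + 0.25×0.3476 + 0.24×1.3369 + 0.28×1.6903 = 1.0412
MRP = 7.80% − 4.04% = 3.76%
E(R_P) = R_f + β_P × MRP = 4.04% + 1.0412 × 3.76% = 7.95%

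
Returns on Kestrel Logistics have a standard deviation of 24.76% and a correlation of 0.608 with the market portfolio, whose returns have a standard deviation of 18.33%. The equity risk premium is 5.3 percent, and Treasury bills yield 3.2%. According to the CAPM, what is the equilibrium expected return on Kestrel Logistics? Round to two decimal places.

7.55%

β = ρ × σ_i / σ_m = 0.608 × 24.76% / 18.33% = 0.8213
E(R) = 3.2% + 0.8213 × 5.3% = 7.55%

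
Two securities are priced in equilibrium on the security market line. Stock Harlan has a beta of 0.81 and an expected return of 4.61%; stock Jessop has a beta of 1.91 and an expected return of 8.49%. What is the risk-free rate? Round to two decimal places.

Both satisfy E(R) = R_f + β·MRP, so the slope of the SML is
MRP = (8.49% − 4.61%) / (1.91 − 0.81) = 3.88% / 1.10 = 3.5273%
R_f = E(R_Harlan) − β_Harlan·MRP = 4.61% − 0.81 × 3.5273% = 1.7529%

1.75%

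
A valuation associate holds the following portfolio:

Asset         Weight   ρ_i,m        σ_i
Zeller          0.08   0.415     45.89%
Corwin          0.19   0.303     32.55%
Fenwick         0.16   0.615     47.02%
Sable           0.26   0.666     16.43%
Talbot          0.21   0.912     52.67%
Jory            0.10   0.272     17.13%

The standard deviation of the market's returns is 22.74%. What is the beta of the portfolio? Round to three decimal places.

0.942

β_Zeller = 0.415 × 45.89% / 22.74% = 0.8375
β_Corwin = 0.303 × 32.55% / 22.74% = 0.4337
β_Fenwick = 0.615 × 47.02% / 22.74% = 1.2716
β_Sable = 0.666 × 16.43% / 22.74% = 0.4812
β_Talbot = 0.912 × 52.67% / 22.74% = 2.1124
β_Jory = 0.272 × 17.13% / 22.74% = 0.2049
β_P = Σ w_i β_i = 0.08×0.8375 + 0.19×0.4337 + 0.16×1.2716 + 0.26×0.4812 + 0.21×2.1124 + 0.10×0.2049 = 0.9421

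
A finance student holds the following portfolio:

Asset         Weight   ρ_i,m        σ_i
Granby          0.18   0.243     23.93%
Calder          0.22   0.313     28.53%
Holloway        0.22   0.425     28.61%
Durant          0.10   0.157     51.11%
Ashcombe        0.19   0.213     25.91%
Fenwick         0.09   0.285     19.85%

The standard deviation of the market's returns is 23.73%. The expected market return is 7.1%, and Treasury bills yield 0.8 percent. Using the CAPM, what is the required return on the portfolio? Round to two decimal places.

β_Granby = 0.243 × 23.93% / 23.73% = 0.2450
β_Calder = 0.313 × 28.53% / 23.73% = 0.3763
β_Holloway = 0.425 × 28.61% / 23.73% = 0.5124
β_Durant = 0.157 × 51.11% / 23.73% = 0.3381
β_Ashcombe = 0.213 × 25.91% / 23.73% = 0.2326
β_Fenwick = 0.285 × 19.85% / 23.73% = 0.2384
β_P = Σ w_i β_i = 0.18×0.2450 + 0.22×0.3763 + 0.22×0.5124 + 0.10×0.3381 + 0.19×0.2326 + 0.09×0.2384 = 0.3391
MRP = 7.1% − 0.8% = 6.30%
E(R_P) = R_f + β_P × MRP = 0.8% + 0.3391 × 6.3% = 2.94%

2.94%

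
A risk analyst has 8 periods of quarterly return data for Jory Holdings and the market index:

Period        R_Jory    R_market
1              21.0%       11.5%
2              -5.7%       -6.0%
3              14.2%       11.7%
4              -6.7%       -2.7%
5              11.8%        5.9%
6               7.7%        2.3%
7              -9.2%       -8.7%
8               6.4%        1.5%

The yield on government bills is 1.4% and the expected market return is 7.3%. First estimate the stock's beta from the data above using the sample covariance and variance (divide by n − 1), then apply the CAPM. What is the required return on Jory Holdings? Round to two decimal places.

Mean R_i = (21.0 − 5.7 + 14.2 − 6.7 + 11.8 + 7.7 − 9.2 + 6.4) / 8 = 4.9375%
Mean R_m = (11.5 − 6.0 + 11.7 − 2.7 + 5.9 + 2.3 − 8.7 + 1.5) / 8 = 1.9375%
Σ(R_i − R̄_i)(R_m − R̄_m) = 560.3688  ⇒  Cov = 560.3688 / 7 = 80.0527
Σ(R_m − R̄_m)² = 400.4388  ⇒  Var(R_m) = 400.4388 / 7 = 57.2055
β = Cov / Var(R_m) = 80.0527 / 57.2055 = 1.3994
MRP = 7.3% − 1.4% = 5.90%
E(R) = R_f + β × MRP = 1.4% + 1.3994 × 5.9% = 9.66%

9.66%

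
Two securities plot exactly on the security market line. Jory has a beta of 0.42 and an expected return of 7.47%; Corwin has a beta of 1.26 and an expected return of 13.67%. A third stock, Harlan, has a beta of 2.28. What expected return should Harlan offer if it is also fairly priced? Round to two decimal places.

21.20%

MRP (SML slope) = (13.67% − 7.47%) / (1.26 − 0.42) = 6.20% / 0.84 = 7.3810%
R_f (intercept) = 7.47% − 0.42 × 7.3810% = 4.3700%
E(R_Harlan) = R_f + β × MRP = 4.3700% + 2.28 × 7.3810% = 21.20%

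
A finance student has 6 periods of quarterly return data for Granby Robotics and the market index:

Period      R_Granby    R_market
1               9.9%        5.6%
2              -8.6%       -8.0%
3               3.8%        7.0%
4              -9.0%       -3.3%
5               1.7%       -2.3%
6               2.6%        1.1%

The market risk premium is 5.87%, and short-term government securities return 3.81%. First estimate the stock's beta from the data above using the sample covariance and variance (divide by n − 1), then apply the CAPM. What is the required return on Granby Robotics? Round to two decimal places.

10.32%

Mean R_i = (9.9 − 8.6 + 3.8 − 9.0 + 1.7 + 2.6) / 6 = 0.0667%
Mean R_m = (5.6 − 8.0 + 7.0 − 3.3 − 2.3 + 1.1) / 6 = 0.0167%
Σ(R_i − R̄_i)(R_m − R̄_m) = 179.4833  ⇒  Cov = 179.4833 / 5 = 35.8967
Σ(R_m − R̄_m)² = 161.7483  ⇒  Var(R_m) = 161.7483 / 5 = 32.3497
β = Cov / Var(R_m) = 35.8967 / 32.3497 = 1.1096
E(R) = R_f + β × MRP = 3.81% + 1.1096 × 5.87% = 10.32%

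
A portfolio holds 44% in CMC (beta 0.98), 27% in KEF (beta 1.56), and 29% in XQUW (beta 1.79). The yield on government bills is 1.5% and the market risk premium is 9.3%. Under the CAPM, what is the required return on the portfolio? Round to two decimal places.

14.25%

β_P = Σ w_i β_i = 0.44×0.98 + 0.27×1.56 + 0.29×1.79 = 1.3715
E(R_P) = R_f + β_P × MRP = 1.5% + 1.3715 × 9.3% = 14.25%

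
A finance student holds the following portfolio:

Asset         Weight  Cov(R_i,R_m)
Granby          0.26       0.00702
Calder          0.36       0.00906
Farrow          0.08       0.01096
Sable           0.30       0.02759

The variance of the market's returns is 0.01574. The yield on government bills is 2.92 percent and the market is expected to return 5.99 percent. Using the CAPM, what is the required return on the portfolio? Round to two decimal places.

5.70%

β_Granby = 0.00702 / 0.01574 = 0.4460
β_Calder = 0.00906 / 0.01574 = 0.5756
β_Farrow = 0.01096 / 0.01574 = 0.6963
β_Sable = 0.02759 / 0.01574 = 1.7529
β_P = Σ w_i β_i = 0.26×0.4460 + 0.36×0.5756 + 0.08×0.6963 + 0.30×1.7529 = 0.9048
MRP = 5.99% − 2.92% = 3.07%
E(R_P) = R_f + β_P × MRP = 2.92% + 0.9048 × 3.07% = 5.70%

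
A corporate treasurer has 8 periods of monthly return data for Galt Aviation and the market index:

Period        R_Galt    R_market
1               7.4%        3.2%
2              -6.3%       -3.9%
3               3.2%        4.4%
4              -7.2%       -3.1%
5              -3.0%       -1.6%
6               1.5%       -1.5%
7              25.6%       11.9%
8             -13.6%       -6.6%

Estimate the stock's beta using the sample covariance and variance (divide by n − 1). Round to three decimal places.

1.968

Mean R_i = (7.4 − 6.3 + 3.2 − 7.2 − 3.0 + 1.5 + 25.6 − 13.6) / 8 = 0.9500%
Mean R_m = (3.2 − 3.9 + 4.4 − 3.1 − 1.6 − 1.5 + 11.9 − 6.6) / 8 = 0.3500%
Σ(R_i − R̄_i)(R_m − R̄_m) = 478.9400  ⇒  Cov = 478.9400 / 7 = 68.4200
Σ(R_m − R̄_m)² = 243.4200  ⇒  Var(R_m) = 243.4200 / 7 = 34.7743
β = Cov / Var(R_m) = 68.4200 / 34.7743 = 1.9675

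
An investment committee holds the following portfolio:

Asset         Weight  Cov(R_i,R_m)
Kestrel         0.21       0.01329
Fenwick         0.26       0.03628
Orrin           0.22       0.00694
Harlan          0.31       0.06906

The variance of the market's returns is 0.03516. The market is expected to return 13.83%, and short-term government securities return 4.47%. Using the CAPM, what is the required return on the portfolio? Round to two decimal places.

β_Kestrel = 0.01329 / 0.03516 = 0.3780
β_Fenwick = 0.03628 / 0.03516 = 1.0319
β_Orrin = 0.00694 / 0.03516 = 0.1974
β_Harlan = 0.06906 / 0.03516 = 1.9642
β_P = Σ w_i β_i = 0.21×0.3780 + 0.26×1.0319 + 0.22×0.1974 + 0.31×1.9642 = 1.0000
MRP = 13.83% − 4.47% = 9.36%
E(R_P) = R_f + β_P × MRP = 4.47% + 1.0000 × 9.36% = 13.83%

13.83%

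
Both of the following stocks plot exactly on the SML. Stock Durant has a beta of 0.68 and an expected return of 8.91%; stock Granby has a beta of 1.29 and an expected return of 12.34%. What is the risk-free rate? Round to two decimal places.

5.09%

Both satisfy E(R) = R_f + β·MRP, so the slope of the SML is
MRP = (12.34% − 8.91%) / (1.29 − 0.68) = 3.43% / 0.61 = 5.6230%
R_f = E(R_Durant) − β_Durant·MRP = 8.91% − 0.68 × 5.6230% = 5.0864%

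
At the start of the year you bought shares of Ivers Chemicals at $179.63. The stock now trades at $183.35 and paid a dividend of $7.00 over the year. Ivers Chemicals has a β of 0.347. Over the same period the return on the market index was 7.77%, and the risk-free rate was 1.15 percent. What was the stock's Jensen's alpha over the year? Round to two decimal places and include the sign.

+2.52%

Realised HPR = (P1 + D1 − P0) / P0 = (183.35 + 7.00 − 179.63) / 179.63 = 10.72 / 179.63 = 5.9678%
MRP = 7.77% − 1.15% = 6.62%
CAPM required = R_f + β·MRP = 1.15% + 0.347 × 6.62% = 3.44714%
α = realised − required = 5.9678% − 3.44714% = +2.52%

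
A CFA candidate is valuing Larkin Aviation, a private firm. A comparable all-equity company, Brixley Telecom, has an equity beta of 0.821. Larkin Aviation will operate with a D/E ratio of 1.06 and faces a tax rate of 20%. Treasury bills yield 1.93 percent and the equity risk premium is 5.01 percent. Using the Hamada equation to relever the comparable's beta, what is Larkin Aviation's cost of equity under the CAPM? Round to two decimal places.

9.53%

β_L = β_U × [1 + (1 − t)(D/E)] = 0.821 × [1 + (1 − 0.20) × 1.06]
    = 0.821 × [1 + 0.80 × 1.06] = 0.821 × 1.8480 = 1.5172
E(R) = R_f + β_L × MRP = 1.93% + 1.5172 × 5.01% = 9.53%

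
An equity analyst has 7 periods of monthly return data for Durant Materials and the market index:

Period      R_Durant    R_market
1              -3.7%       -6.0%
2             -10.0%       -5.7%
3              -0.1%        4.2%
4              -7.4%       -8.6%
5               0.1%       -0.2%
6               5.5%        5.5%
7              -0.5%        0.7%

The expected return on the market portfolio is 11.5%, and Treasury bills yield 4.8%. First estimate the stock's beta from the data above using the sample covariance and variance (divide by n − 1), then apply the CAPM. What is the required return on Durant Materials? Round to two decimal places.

10.47%

Mean R_i = (-3.7 − 10.0 − 0.1 − 7.4 + 0.1 + 5.5 − 0.5) / 7 = -2.3000%
Mean R_m = (-6.0 − 5.7 + 4.2 − 8.6 − 0.2 + 5.5 + 0.7) / 7 = -1.4429%
Σ(R_i − R̄_i)(R_m − R̄_m) = 149.0700  ⇒  Cov = 149.0700 / 6 = 24.8450
Σ(R_m − R̄_m)² = 176.2971  ⇒  Var(R_m) = 176.2971 / 6 = 29.3829
β = Cov / Var(R_m) = 24.8450 / 29.3829 = 0.8456
MRP = 11.5% − 4.8% = 6.70%
E(R) = R_f + β × MRP = 4.8% + 0.8456 × 6.7% = 10.47%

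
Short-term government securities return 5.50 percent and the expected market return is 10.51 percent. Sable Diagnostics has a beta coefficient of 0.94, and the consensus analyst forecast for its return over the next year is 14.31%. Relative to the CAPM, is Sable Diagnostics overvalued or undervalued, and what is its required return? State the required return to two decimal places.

Undervalued; required return 10.21%

MRP = 10.51% − 5.50% = 5.01%
Required return = R_f + β·MRP = 5.50% + 0.94 × 5.01% = 10.21%
Forecast 14.31% > required 10.21% → the stock plots above the SML → undervalued.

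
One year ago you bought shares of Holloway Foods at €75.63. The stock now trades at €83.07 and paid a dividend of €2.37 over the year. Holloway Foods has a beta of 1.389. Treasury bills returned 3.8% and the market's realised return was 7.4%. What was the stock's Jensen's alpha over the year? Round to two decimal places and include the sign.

+4.17%

Realised HPR = (P1 + D1 − P0) / P0 = (83.07 + 2.37 − 75.63) / 75.63 = 9.81 / 75.63 = 12.9710%
MRP = 7.4% − 3.8% = 3.60%
CAPM required = R_f + β·MRP = 3.8% + 1.389 × 3.6% = 8.8004%
α = realised − required = 12.9710% − 8.8004% = +4.17%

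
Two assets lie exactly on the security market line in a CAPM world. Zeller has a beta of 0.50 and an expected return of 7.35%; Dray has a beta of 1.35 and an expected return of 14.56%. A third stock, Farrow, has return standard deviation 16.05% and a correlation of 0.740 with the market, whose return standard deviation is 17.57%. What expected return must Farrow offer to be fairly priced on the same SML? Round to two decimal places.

MRP = (14.56% − 7.35%) / (1.35 − 0.50) = 8.4824%
R_f = 7.35% − 0.50 × 8.4824% = 3.1088%
β_Farrow = ρ·σ_i/σ_m = 0.740 × 16.05 / 17.57 = 0.6760
E(R_Farrow) = R_f + β × MRP = 3.1088% + 0.6760 × 8.4824% = 8.84%

8.84%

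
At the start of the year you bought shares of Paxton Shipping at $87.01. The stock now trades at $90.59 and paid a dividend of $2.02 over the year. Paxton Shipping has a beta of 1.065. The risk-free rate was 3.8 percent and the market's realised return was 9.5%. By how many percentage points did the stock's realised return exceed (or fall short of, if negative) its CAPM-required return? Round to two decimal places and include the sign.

-3.43%

Realised HPR = (P1 + D1 − P0) / P0 = (90.59 + 2.02 − 87.01) / 87.01 = 5.60 / 87.01 = 6.4360%
MRP = 9.5% − 3.8% = 5.70%
CAPM required = R_f + β·MRP = 3.8% + 1.065 × 5.7% = 9.8705%
α = realised − required = 6.4360% − 9.8705% = -3.43%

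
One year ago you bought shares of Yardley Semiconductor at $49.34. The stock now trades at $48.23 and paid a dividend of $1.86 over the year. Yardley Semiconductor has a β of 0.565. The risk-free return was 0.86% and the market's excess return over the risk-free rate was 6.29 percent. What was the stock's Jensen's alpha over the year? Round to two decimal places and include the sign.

Realised HPR = (P1 + D1 − P0) / P0 = (48.23 + 1.86 − 49.34) / 49.34 = 0.75 / 49.34 = 1.5201%
CAPM required = R_f + β·MRP = 0.86% + 0.565 × 6.29% = 4.41385%
α = realised − required = 1.5201% − 4.41385% = -2.89%

-2.89%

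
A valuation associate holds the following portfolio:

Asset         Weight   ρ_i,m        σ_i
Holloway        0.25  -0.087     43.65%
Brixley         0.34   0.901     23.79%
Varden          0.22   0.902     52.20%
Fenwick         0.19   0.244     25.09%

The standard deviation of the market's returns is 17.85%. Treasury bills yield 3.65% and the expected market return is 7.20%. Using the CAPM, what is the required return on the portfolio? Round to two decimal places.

7.20%

β_Holloway = -0.087 × 43.65% / 17.85% = -0.2127
β_Brixley = 0.901 × 23.79% / 17.85% = 1.2008
β_Varden = 0.902 × 52.20% / 17.85% = 2.6378
β_Fenwick = 0.244 × 25.09% / 17.85% = 0.3430
β_P = Σ w_i β_i = 0.25×-0.2127 + 0.34×1.2008 + 0.22×2.6378 + 0.19×0.3430 = 1.0006
MRP = 7.20% − 3.65% = 3.55%
E(R_P) = R_f + β_P × MRP = 3.65% + 1.0006 × 3.55% = 7.20%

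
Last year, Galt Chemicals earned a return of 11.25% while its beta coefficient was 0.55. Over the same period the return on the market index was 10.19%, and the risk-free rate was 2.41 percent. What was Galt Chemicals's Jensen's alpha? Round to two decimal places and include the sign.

+4.56%

Market excess return = 10.19% − 2.41% = 7.78%
CAPM benchmark = R_f + β(R_m − R_f) = 2.41% + 0.55 × 7.78% = 6.6890%
α = actual − benchmark = 11.25% − 6.6890% = +4.56%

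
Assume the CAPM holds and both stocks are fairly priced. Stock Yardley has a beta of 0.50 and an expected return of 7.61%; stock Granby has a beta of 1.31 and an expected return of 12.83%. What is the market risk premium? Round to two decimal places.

6.44%

Both satisfy E(R) = R_f + β·MRP, so the slope of the SML is
MRP = (12.83% − 7.61%) / (1.31 − 0.50) = 5.22% / 0.81 = 6.4444%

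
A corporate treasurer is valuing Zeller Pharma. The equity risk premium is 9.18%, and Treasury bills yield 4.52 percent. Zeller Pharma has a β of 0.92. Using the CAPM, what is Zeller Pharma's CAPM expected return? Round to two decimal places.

E(R) = R_f + β × MRP = 4.52% + 0.92 × 9.18% = 12.97%

12.97%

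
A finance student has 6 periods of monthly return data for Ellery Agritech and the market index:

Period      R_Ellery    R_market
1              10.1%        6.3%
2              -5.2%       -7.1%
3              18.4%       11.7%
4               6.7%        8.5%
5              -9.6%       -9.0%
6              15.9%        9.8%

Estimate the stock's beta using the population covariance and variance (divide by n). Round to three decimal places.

Mean R_i = (10.1 − 5.2 + 18.4 + 6.7 − 9.6 + 15.9) / 6 = 6.0500%
Mean R_m = (6.3 − 7.1 + 11.7 + 8.5 − 9.0 + 9.8) / 6 = 3.3667%
Σ(R_i − R̄_i)(R_m − R̄_m) = 492.7900  ⇒  Cov = 492.7900 / 6 = 82.1317
Σ(R_m − R̄_m)² = 408.2733  ⇒  Var(R_m) = 408.2733 / 6 = 68.0456
β = Cov / Var(R_m) = 82.1317 / 68.0456 = 1.2070

1.207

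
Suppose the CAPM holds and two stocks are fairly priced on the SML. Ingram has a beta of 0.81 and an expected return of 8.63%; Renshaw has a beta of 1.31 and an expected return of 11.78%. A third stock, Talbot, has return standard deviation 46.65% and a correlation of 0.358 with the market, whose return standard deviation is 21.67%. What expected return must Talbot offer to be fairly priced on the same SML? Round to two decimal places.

MRP = (11.78% − 8.63%) / (1.31 − 0.81) = 6.3000%
R_f = 8.63% − 0.81 × 6.3000% = 3.5270%
β_Talbot = ρ·σ_i/σ_m = 0.358 × 46.65 / 21.67 = 0.7707
E(R_Talbot) = R_f + β × MRP = 3.5270% + 0.7707 × 6.3000% = 8.38%

8.38%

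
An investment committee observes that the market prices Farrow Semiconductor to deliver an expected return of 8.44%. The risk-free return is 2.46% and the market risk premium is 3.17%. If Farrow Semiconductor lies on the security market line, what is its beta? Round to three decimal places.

β = (E(R) − R_f) / MRP = (8.44% − 2.46%) / 3.17% = 5.98% / 3.17% = 1.886

1.886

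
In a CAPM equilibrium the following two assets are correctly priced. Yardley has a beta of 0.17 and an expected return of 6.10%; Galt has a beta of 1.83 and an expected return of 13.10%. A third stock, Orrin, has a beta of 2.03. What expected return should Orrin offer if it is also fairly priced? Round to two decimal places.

13.94%

MRP (SML slope) = (13.10% − 6.10%) / (1.83 − 0.17) = 7.00% / 1.66 = 4.2169%
R_f (intercept) = 6.10% − 0.17 × 4.2169% = 5.3831%
E(R_Orrin) = R_f + β × MRP = 5.3831% + 2.03 × 4.2169% = 13.94%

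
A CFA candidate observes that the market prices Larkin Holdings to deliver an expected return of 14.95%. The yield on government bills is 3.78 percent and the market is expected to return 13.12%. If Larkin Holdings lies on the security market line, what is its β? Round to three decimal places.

MRP = 13.12% − 3.78% = 9.34%
β = (E(R) − R_f) / MRP = (14.95% − 3.78%) / 9.34% = 11.17% / 9.34% = 1.196

1.196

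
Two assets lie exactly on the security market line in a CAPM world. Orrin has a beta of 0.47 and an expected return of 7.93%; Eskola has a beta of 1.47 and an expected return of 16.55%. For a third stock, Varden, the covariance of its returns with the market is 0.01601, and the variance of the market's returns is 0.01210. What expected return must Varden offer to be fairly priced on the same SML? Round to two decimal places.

MRP = (16.55% − 7.93%) / (1.47 − 0.47) = 8.6200%
R_f = 7.93% − 0.47 × 8.6200% = 3.8786%
β_Varden = Cov / Var(R_m) = 0.01601 / 0.01210 = 1.3231
E(R_Varden) = R_f + β × MRP = 3.8786% + 1.3231 × 8.6200% = 15.28%

15.28%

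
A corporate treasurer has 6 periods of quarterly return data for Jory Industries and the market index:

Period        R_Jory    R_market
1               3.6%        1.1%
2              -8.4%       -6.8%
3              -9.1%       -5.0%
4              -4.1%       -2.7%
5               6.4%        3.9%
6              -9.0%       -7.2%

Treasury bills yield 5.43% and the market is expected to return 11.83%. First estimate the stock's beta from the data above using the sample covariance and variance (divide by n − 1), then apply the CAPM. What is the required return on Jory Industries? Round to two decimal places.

Mean R_i = (3.6 − 8.4 − 9.1 − 4.1 + 6.4 − 9.0) / 6 = -3.4333%
Mean R_m = (1.1 − 6.8 − 5.0 − 2.7 + 3.9 − 7.2) / 6 = -2.7833%
Σ(R_i − R̄_i)(R_m − R̄_m) = 150.0733  ⇒  Cov = 150.0733 / 5 = 30.0147
Σ(R_m − R̄_m)² = 100.3083  ⇒  Var(R_m) = 100.3083 / 5 = 20.0617
β = Cov / Var(R_m) = 30.0147 / 20.0617 = 1.4961
MRP = 11.83% − 5.43% = 6.40%
E(R) = R_f + β × MRP = 5.43% + 1.4961 × 6.40% = 15.01%

15.01%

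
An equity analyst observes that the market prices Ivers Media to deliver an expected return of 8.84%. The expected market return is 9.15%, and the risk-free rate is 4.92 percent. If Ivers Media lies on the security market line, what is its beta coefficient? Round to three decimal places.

0.927

MRP = 9.15% − 4.92% = 4.23%
β = (E(R) − R_f) / MRP = (8.84% − 4.92%) / 4.23% = 3.92% / 4.23% = 0.927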